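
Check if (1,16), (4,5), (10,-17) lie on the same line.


1*(5+ 17) + 4*(-17-16) + 10*(16-5)
= 22 - 132 + 110 = 0

Yes, collinear (determinant = 0)


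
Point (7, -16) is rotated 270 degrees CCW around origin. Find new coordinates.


cos(270) = 0, sin(270) = -1
x' = 7*0 + 16*(-1) = -16
y' = 7*(-1) - 16*0 = -7

(-16, -7)


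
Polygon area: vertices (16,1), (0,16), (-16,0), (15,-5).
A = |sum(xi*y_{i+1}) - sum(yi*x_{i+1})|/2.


sum(xi*y_{i+1}) = 16*16 + 0*0 - 16*(-5) + 15*1 = 351
sum(yi*x_{i+1}) = 1*0 + 16*(-16) + 0*15 - 5*16 = -336
Area = |351 + 336|/2 = 687/2 = 343.5000

343.5000 sq units


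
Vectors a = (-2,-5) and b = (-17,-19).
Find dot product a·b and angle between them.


a·b = -2*(-17) - 5*(-19) = 34 + 95 = 129
|a| = sqrt(4+25) = 5.3852
|b| = sqrt(289+361) = 25.4951
cos(theta) = 129/(sqrt(29)*sqrt(650)) = 129/sqrt(18850) = 0.939581
theta = arccos(129/sqrt(18850)) = 20.0188 degrees

a·b = 129, theta = 20.0188 deg


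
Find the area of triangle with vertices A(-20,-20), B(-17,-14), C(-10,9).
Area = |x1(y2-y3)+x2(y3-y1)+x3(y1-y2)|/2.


-20*(-14-9) = 460
-17*(9+ 20) = -493
-10*(-20+ 14) = 60
sum = 27
Area = |27|/2 = 13.5000

13.5000 sq units


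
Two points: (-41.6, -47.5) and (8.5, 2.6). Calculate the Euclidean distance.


dx = 8.5 + 41.6 = 50.1
dy = 2.6 + 47.5 = 50.1
d = sqrt(2510.01 + 2510.01) = sqrt(5020.02) = 70.8521

70.8521


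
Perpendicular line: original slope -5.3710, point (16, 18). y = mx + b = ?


Perpendicular slope = -1/m1 = -1/(-5.3710) = 0.1862
b2 = y0 - m2*x0 = 18 + 16/(-5.3710) = 18 - 2.9790 = 15.0210

y = 0.1862x + 15.0210


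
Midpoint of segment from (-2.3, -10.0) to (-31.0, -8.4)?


Mx = (-2.3 - 31.0)/2 = -33.3/2 = -16.6500
My = (-10.0 - 8.4)/2 = -18.4/2 = -9.2000

(-16.6500, -9.2000)


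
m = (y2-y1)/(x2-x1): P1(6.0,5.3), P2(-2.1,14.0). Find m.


dy = 14.0 - 5.3 = 8.7
dx = -2.1 - 6.0 = -8.1
m = 8.7/(-8.1) = -1.0741

m = -1.0741


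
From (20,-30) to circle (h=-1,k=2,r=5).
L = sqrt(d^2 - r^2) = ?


d = sqrt((20+ 1)^2 + (-30-2)^2) = sqrt(441+1024) = 38.2753
L = sqrt(1465.0000 - 25) = sqrt(1440.0000) = 37.9473

37.9473


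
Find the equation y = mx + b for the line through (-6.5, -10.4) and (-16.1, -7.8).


m = (2.6)/(-9.6) = -0.2708
b = y1 - m*x1 = -10.4 - (2.6*(-6.5))/(-9.6) = -10.4 - 1.7604 = -12.1604

y = -0.2708x - 12.1604


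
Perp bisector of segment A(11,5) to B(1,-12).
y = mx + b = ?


Midpoint = (6, -3.5)
Slope of AB = dy/dx = -17/(-10) = 1.7000
Perp slope = -dx/dy = -10/17 = -0.5882
b = My - (perp slope)*Mx = -3.5 + (-10*6)/(-17) = -3.5 + 3.5294 = 0.0294

y = -0.5882x + 0.0294


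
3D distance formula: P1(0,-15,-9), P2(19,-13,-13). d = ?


dx=19, dy=2, dz=-4
d = sqrt(361+4+16) = sqrt(381) = 19.5192

19.5192


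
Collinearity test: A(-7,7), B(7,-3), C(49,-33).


-7*(-3+ 33) + 7*(-33-7) + 49*(7+ 3)
= -210 - 280 + 490 = 0

Yes, collinear (determinant = 0)


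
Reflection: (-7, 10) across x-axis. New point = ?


Reflection rule for x-axis: (x, -y)
(-7, 10) -> (-7, -10)

(-7, -10)


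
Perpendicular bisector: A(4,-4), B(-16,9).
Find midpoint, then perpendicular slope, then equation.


Midpoint = (-6, 2.5)
Slope of AB = dy/dx = 13/(-20) = -0.6500
Perp slope = -dx/dy = 20/13 = 1.5385
b = My - (perp slope)*Mx = 2.5 + (-20*(-6))/13 = 2.5 + 9.2308 = 11.7308

y = 1.5385x + 11.7308


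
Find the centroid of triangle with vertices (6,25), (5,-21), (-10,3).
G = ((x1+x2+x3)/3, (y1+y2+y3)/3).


Gx = (6+5- 10)/3 = 1/3 = 0.3333
Gy = (25- 21+3)/3 = 7/3 = 2.3333

G = (0.3333, 2.3333)


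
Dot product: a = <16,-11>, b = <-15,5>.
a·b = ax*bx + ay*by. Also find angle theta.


a·b = 16*(-15) - 11*5 = -240 - 55 = -295
|a| = sqrt(256+121) = 19.4165
|b| = sqrt(225+25) = 15.8114
cos(theta) = -295/(sqrt(377)*sqrt(250)) = -295/sqrt(94250) = -0.960907
theta = arccos(-295/sqrt(94250)) = 163.9264 degrees

a·b = -295, theta = 163.9264 deg


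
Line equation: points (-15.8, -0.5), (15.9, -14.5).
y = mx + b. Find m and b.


m = (-14.0)/(31.7) = -0.4416
b = y1 - m*x1 = -0.5 - (-14.0*(-15.8))/(31.7) = -0.5 - 6.9779 = -7.4779

y = -0.4416x - 7.4779


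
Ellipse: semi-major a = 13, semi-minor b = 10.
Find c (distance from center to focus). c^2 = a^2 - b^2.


c^2 = 13^2 - 10^2 = 169 - 100 = 69
c = sqrt(69) = 8.3066

c = 8.3066


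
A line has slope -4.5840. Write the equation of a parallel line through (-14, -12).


Parallel lines have equal slopes.
m2 = -4.5840
b2 = -12 + 4.5840*(-14) = -76.1760

y = -4.5840x - 76.1760


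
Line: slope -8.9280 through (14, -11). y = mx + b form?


y + 11 = -8.9280(x - 14)
y = -8.9280x - 11 + 8.9280*14
y = -8.9280x + 113.9920

y = -8.9280x + 113.9920


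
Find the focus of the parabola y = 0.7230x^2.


a = 0.7230
4a = 2.8920
focus = (0, 1/2.8920) = (0, 0.3458)

Focus = (0, 0.3458)


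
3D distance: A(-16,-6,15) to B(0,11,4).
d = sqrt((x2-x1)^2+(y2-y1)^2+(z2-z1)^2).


dx=16, dy=17, dz=-11
d = sqrt(256+289+121) = sqrt(666) = 25.8070

25.8070


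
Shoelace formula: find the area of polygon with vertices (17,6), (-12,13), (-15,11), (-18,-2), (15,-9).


sum(xi*y_{i+1}) = 17*13 - 12*11 - 15*(-2) - 18*(-9) + 15*6 = 371
sum(yi*x_{i+1}) = 6*(-12) + 13*(-15) + 11*(-18) - 2*15 - 9*17 = -648
Area = |371 + 648|/2 = 1019/2 = 509.5000

509.5000 sq units


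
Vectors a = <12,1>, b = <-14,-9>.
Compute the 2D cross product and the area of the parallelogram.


cross = 12*(-9) - 1*(-14) = -108 + 14 = -94
Parallelogram area = |-94| = 94

cross = -94, parallelogram area = 94


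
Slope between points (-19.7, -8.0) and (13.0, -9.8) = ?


dy = -9.8 + 8.0 = -1.8
dx = 13.0 + 19.7 = 32.7
m = -1.8/32.7 = -0.0550

m = -0.0550


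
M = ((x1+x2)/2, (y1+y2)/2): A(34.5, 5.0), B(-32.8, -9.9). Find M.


Mx = (34.5 - 32.8)/2 = 1.7/2 = 0.8500
My = (5.0 - 9.9)/2 = -4.9/2 = -2.4500

(0.8500, -2.4500)


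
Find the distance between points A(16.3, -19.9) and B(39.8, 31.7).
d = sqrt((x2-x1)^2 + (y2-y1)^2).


dx = 39.8 - 16.3 = 23.5
dy = 31.7 + 19.9 = 51.6
d = sqrt(552.25 + 2662.56) = sqrt(3214.81) = 56.6993

56.6993


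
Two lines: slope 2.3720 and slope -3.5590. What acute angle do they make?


m1-m2 = 5.931
1+m1*m2 = -7.441948
tan(theta) = |5.931/(-7.441948)| = 0.796969
theta = arctan(|5.931/(-7.441948)|) = 38.5538 degrees (acute angle)

38.5538 degrees


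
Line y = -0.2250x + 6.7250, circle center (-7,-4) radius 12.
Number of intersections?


Substitute y = -0.2250x + 6.7250: (x+ 7)^2 + (-0.2250x+6.7250+ 4)^2 = 144
Expand to Ax^2 + Bx + C = 0, where b-k = 10.725
A = 1+m^2 = 1.050625
B = 2(m(b-k) - h) = 2(-0.2250*10.725 + 7) = 9.17375
C = h^2 + (b-k)^2 - r^2 = 49 + 115.025625 - 144 = 20.025625
disc = B^2-4AC = 84.1577 - 84.1577 = 0
disc = 0

1 intersection point (tangent)


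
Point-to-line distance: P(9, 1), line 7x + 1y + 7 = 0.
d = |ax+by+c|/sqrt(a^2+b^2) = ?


|7*9 + 1*1 + 7| = |71| = 71
sqrt(49 + 1) = sqrt(50) = 7.0711
d = 71/sqrt(50) = 10.0409

10.0409


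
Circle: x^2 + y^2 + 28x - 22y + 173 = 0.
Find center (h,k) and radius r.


h = -D/2 = -28/2 = -14
k = -E/2 = 22/2 = 11
r^2 = h^2 + k^2 - F = 196 + 121 - 173 = 144
r = 12

Center (-14, 11), radius = 12


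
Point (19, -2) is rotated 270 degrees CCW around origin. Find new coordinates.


cos(270) = 0, sin(270) = -1
x' = 19*0 + 2*(-1) = -2
y' = 19*(-1) - 2*0 = -19

(-2, -19)


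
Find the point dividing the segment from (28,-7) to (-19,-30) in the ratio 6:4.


Px = (6*(-19) + 4*28)/10 = -2/10 = -0.2000
Py = (6*(-30) + 4*(-7))/10 = -208/10 = -20.8000

P = (-0.2000, -20.8000)


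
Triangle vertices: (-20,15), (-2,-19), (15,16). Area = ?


-20*(-19-16) = 700
-2*(16-15) = -2
15*(15+ 19) = 510
sum = 1208
Area = |1208|/2 = 604.0000

604.0000 sq units


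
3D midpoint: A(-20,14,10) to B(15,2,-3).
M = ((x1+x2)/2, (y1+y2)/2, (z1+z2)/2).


Mx = (-20+15)/2 = -2.5000
My = (14+2)/2 = 8.0000
Mz = (10- 3)/2 = 3.5000

M = (-2.5000, 8.0000, 3.5000)


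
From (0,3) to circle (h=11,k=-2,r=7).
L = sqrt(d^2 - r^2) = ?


d = sqrt((0-11)^2 + (3+ 2)^2) = sqrt(121+25) = 12.0830
L = sqrt(146.0000 - 49) = sqrt(97.0000) = 9.8489

9.8489


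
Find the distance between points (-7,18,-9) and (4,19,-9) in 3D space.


dx=11, dy=1, dz=0
d = sqrt(121+1+0) = sqrt(122) = 11.0454

11.0454


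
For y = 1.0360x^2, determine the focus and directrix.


a = 1.0360
1/(4a) = 0.2413
Focus = (0, 0.2413)
Directrix: y = -0.2413

Focus = (0, 0.2413), Directrix: y = -0.2413


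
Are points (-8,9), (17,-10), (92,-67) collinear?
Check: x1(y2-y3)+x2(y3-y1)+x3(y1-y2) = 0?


-8*(-10+ 67) + 17*(-67-9) + 92*(9+ 10)
= -456 - 1292 + 1748 = 0

Yes, collinear (determinant = 0)


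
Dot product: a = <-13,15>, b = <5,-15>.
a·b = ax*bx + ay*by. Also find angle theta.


a·b = -13*5 + 15*(-15) = -65 - 225 = -290
|a| = sqrt(169+225) = 19.8494
|b| = sqrt(25+225) = 15.8114
cos(theta) = -290/(sqrt(394)*sqrt(250)) = -290/sqrt(98500) = -0.924017
theta = arccos(-290/sqrt(98500)) = 157.5206 degrees

a·b = -290, theta = 157.5206 deg


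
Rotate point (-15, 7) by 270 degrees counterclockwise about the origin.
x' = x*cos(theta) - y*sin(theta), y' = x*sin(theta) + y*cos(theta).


cos(270) = 0, sin(270) = -1
x' = -15*0 - 7*(-1) = 7
y' = -15*(-1) + 7*0 = 15

(7, 15)


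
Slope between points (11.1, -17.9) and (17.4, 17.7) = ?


dy = 17.7 + 17.9 = 35.6
dx = 17.4 - 11.1 = 6.3
m = 35.6/6.3 = 5.6508

m = 5.6508


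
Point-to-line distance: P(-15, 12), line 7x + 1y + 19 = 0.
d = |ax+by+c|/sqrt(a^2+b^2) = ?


|7*(-15) + 1*12 + 19| = |-74| = 74
sqrt(49 + 1) = sqrt(50) = 7.0711
d = 74/sqrt(50) = 10.4652

10.4652


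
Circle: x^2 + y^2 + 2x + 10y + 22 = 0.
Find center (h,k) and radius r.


h = -D/2 = -2/2 = -1
k = -E/2 = -10/2 = -5
r^2 = h^2 + k^2 - F = 1 + 25 - 22 = 4
r = 2

Center (-1, -5), radius = 2


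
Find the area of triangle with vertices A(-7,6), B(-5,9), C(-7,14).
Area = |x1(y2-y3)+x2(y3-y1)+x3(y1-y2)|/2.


-7*(9-14) = 35
-5*(14-6) = -40
-7*(6-9) = 21
sum = 16
Area = |16|/2 = 8.0000

8.0000 sq units


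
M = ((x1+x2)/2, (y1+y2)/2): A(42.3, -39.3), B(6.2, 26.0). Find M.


Mx = (42.3 + 6.2)/2 = 48.5/2 = 24.2500
My = (-39.3 + 26.0)/2 = -13.3/2 = -6.6500

(24.2500, -6.6500)


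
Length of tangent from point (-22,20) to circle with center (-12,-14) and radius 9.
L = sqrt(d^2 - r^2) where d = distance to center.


d = sqrt((-22+ 12)^2 + (20+ 14)^2) = sqrt(100+1156) = 35.4401
L = sqrt(1256.0000 - 81) = sqrt(1175.0000) = 34.2783

34.2783


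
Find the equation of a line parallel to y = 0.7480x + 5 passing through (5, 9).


Parallel lines have equal slopes.
m2 = 0.7480
b2 = 9 - 0.7480*5 = 5.2600

y = 0.7480x + 5.2600


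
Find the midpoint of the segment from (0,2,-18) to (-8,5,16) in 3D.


Mx = (0- 8)/2 = -4.0000
My = (2+5)/2 = 3.5000
Mz = (-18+16)/2 = -1.0000

M = (-4.0000, 3.5000, -1.0000)


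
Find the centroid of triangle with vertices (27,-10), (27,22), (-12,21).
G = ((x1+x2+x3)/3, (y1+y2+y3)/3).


Gx = (27+27- 12)/3 = 42/3 = 14.0000
Gy = (-10+22+21)/3 = 33/3 = 11.0000

G = (14.0000, 11.0000)


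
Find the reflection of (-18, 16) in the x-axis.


Reflection rule for x-axis: (x, -y)
(-18, 16) -> (-18, -16)

(-18, -16)


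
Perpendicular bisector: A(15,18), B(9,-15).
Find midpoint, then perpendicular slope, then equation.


Midpoint = (12, 1.5)
Slope of AB = dy/dx = -33/(-6) = 5.5000
Perp slope = -dx/dy = -6/33 = -0.1818
b = My - (perp slope)*Mx = 1.5 + (-6*12)/(-33) = 1.5 + 2.1818 = 3.6818

y = -0.1818x + 3.6818


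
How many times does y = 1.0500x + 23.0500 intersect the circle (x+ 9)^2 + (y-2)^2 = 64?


Substitute y = 1.0500x + 23.0500: (x+ 9)^2 + (1.0500x+23.0500-2)^2 = 64
Expand to Ax^2 + Bx + C = 0, where b-k = 21.05
A = 1+m^2 = 2.1025
B = 2(m(b-k) - h) = 2(1.0500*21.05 + 9) = 62.205
C = h^2 + (b-k)^2 - r^2 = 81 + 443.1025 - 64 = 460.1025
disc = B^2-4AC = 3869.4620 - 3869.4620 = 0
disc = 0

1 intersection point (tangent)


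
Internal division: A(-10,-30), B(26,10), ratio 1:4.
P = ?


Px = (1*26 + 4*(-10))/5 = -14/5 = -2.8000
Py = (1*10 + 4*(-30))/5 = -110/5 = -22.0000

P = (-2.8000, -22.0000)


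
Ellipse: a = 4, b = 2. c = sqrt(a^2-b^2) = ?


c^2 = 4^2 - 2^2 = 16 - 4 = 12
c = sqrt(12) = 3.4641

c = 3.4641


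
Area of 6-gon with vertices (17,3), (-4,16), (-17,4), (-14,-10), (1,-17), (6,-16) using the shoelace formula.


sum(xi*y_{i+1}) = 17*16 - 4*4 - 17*(-10) - 14*(-17) + 1*(-16) + 6*3 = 666
sum(yi*x_{i+1}) = 3*(-4) + 16*(-17) + 4*(-14) - 10*1 - 17*6 - 16*17 = -724
Area = |666 + 724|/2 = 1390/2 = 695.0000

695.0000 sq units


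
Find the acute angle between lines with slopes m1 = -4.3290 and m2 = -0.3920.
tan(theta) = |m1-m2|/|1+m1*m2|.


m1-m2 = -3.937
1+m1*m2 = 2.696968
tan(theta) = |-3.937/2.696968| = 1.459787
theta = arctan(|-3.937/2.696968|) = 55.5876 degrees (acute angle)

55.5876 degrees


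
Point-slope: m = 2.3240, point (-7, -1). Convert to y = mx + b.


y + 1 = 2.3240(x + 7)
y = 2.3240x - 1 - 2.3240*(-7)
y = 2.3240x + 15.2680

y = 2.3240x + 15.2680


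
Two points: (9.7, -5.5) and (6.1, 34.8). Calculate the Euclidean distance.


dx = 6.1 - 9.7 = -3.6
dy = 34.8 + 5.5 = 40.3
d = sqrt(12.96 + 1624.09) = sqrt(1637.05) = 40.4605

40.4605


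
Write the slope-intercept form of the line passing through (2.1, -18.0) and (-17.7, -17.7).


m = (0.3)/(-19.8) = -0.0152
b = y1 - m*x1 = -18.0 - (0.3*2.1)/(-19.8) = -18.0 + 0.0318 = -17.9682

y = -0.0152x - 17.9682


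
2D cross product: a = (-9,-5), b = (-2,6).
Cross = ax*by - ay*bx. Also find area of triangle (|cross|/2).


cross = -9*6 + 5*(-2) = -54 - 10 = -64
Triangle area = |-64|/2 = 64/2 = 32.0000

cross = -64, triangle area = 32.0000


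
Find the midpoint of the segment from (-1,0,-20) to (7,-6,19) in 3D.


Mx = (-1+7)/2 = 3.0000
My = (0- 6)/2 = -3.0000
Mz = (-20+19)/2 = -0.5000

M = (3.0000, -3.0000, -0.5000)


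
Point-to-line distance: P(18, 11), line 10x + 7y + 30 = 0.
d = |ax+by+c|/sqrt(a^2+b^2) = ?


|10*18 + 7*11 + 30| = |287| = 287
sqrt(100 + 49) = sqrt(149) = 12.2066
d = 287/sqrt(149) = 23.5120

23.5120


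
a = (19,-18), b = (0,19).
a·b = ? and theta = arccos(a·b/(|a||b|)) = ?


a·b = 19*0 - 18*19 = 0 - 342 = -342
|a| = sqrt(361+324) = 26.1725
|b| = sqrt(0+361) = 19.0000
cos(theta) = -342/(sqrt(685)*sqrt(361)) = -342/sqrt(247285) = -0.687745
theta = arccos(-342/sqrt(247285)) = 133.4518 degrees

a·b = -342, theta = 133.4518 deg


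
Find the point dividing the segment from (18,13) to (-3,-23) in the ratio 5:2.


Px = (5*(-3) + 2*18)/7 = 21/7 = 3.0000
Py = (5*(-23) + 2*13)/7 = -89/7 = -12.7143

P = (3.0000, -12.7143)


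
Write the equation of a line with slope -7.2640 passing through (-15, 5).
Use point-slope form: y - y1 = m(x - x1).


y - 5 = -7.2640(x + 15)
y = -7.2640x + 5 + 7.2640*(-15)
y = -7.2640x - 103.9600

y = -7.2640x - 103.9600


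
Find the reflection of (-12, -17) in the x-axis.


Reflection rule for x-axis: (x, -y)
(-12, -17) -> (-12, 17)

(-12, 17)


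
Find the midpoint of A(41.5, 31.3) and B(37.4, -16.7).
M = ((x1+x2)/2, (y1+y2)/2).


Mx = (41.5 + 37.4)/2 = 78.9/2 = 39.4500
My = (31.3 - 16.7)/2 = 14.6/2 = 7.3000

(39.4500, 7.3000)


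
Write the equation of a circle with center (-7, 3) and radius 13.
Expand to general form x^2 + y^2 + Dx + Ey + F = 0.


(x+ 7)^2 + (y-3)^2 = 13^2
D = -2h = 14, E = -2k = -6
F = h^2+k^2-r^2 = 49+9-169 = -111

x^2 + y^2 + 14x - 6y - 111 = 0


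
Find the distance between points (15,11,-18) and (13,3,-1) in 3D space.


dx=-2, dy=-8, dz=17
d = sqrt(4+64+289) = sqrt(357) = 18.8944

18.8944


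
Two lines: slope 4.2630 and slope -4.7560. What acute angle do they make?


m1-m2 = 9.019
1+m1*m2 = -19.274828
tan(theta) = |9.019/(-19.274828)| = 0.467916
theta = arctan(|9.019/(-19.274828)|) = 25.0756 degrees (acute angle)

25.0756 degrees


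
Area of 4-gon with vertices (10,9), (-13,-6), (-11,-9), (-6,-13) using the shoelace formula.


sum(xi*y_{i+1}) = 10*(-6) - 13*(-9) - 11*(-13) - 6*9 = 146
sum(yi*x_{i+1}) = 9*(-13) - 6*(-11) - 9*(-6) - 13*10 = -127
Area = |146 + 127|/2 = 273/2 = 136.5000

136.5000 sq units


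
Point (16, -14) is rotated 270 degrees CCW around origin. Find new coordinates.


cos(270) = 0, sin(270) = -1
x' = 16*0 + 14*(-1) = -14
y' = 16*(-1) - 14*0 = -16

(-14, -16)


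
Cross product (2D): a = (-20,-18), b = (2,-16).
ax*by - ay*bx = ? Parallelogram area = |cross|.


cross = -20*(-16) + 18*2 = 320 + 36 = 356
Parallelogram area = |356| = 356

cross = 356, parallelogram area = 356


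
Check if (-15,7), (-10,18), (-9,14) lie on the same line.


-15*(18-14) - 10*(14-7) - 9*(7-18)
= -60 - 70 + 99 = -31

No, not collinear (determinant = -31)


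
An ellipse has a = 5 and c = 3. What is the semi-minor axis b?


b^2 = 5^2 - (3)^2 = 25 - 9 = 16
b = sqrt(16) = 4

b = 4


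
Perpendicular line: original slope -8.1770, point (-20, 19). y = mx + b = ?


Perpendicular slope = -1/m1 = -1/(-8.1770) = 0.1223
b2 = y0 - m2*x0 = 19 - 20/(-8.1770) = 19 + 2.4459 = 21.4459

y = 0.1223x + 21.4459


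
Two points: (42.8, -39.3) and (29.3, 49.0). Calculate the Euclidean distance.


dx = 29.3 - 42.8 = -13.5
dy = 49.0 + 39.3 = 88.3
d = sqrt(182.25 + 7796.89) = sqrt(7979.14) = 89.3260

89.3260


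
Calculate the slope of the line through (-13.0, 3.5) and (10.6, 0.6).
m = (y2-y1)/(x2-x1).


dy = 0.6 - 3.5 = -2.9
dx = 10.6 + 13.0 = 23.6
m = -2.9/23.6 = -0.1229

m = -0.1229


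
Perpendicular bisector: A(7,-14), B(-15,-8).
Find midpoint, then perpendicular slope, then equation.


Midpoint = (-4, -11)
Slope of AB = dy/dx = 6/(-22) = -0.2727
Perp slope = -dx/dy = 22/6 = 3.6667
b = My - (perp slope)*Mx = -11 + (-22*(-4))/6 = -11 + 14.6667 = 3.6667

y = 3.6667x + 3.6667


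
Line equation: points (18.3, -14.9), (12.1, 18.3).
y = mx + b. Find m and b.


m = (33.2)/(-6.2) = -5.3548
b = y1 - m*x1 = -14.9 - (33.2*18.3)/(-6.2) = -14.9 + 97.9935 = 83.0935

y = -5.3548x + 83.0935


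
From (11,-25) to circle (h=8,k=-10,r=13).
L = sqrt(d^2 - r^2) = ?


d = sqrt((11-8)^2 + (-25+ 10)^2) = sqrt(9+225) = 15.2971
L = sqrt(234.0000 - 169) = sqrt(65.0000) = 8.0623

8.0623


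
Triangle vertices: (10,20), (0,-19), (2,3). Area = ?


10*(-19-3) = -220
0*(3-20) = 0
2*(20+ 19) = 78
sum = -142
Area = |-142|/2 = 71.0000

71.0000 sq units


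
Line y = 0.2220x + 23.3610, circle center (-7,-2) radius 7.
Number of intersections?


Substitute y = 0.2220x + 23.3610: (x+ 7)^2 + (0.2220x+23.3610+ 2)^2 = 49
Expand to Ax^2 + Bx + C = 0, where b-k = 25.361
A = 1+m^2 = 1.049284
B = 2(m(b-k) - h) = 2(0.2220*25.361 + 7) = 25.260284
C = h^2 + (b-k)^2 - r^2 = 49 + 643.180321 - 49 = 643.180321
disc = B^2-4AC = 638.0819 - 2699.5153 = -2061.4334
disc < 0

0 intersection points


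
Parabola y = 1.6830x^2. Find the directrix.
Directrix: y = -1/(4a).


a = 1.6830
1/(4a) = 0.1485
directrix: y = -0.1485 = -0.1485

y = -0.1485


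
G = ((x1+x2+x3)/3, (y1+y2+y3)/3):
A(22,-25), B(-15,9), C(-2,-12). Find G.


Gx = (22- 15- 2)/3 = 5/3 = 1.6667
Gy = (-25+9- 12)/3 = -28/3 = -9.3333

G = (1.6667, -9.3333)


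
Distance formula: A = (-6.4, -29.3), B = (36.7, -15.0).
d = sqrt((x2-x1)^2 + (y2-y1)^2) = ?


dx = 36.7 + 6.4 = 43.1
dy = -15.0 + 29.3 = 14.3
d = sqrt(1857.61 + 204.49) = sqrt(2062.1) = 45.4104

45.4104


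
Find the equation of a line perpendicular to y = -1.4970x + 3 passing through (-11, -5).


Perpendicular slope = -1/m1 = -1/(-1.4970) = 0.6680
b2 = y0 - m2*x0 = -5 - 11/(-1.4970) = -5 + 7.3480 = 2.3480

y = 0.6680x + 2.3480


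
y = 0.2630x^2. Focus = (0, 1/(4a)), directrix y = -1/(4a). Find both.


a = 0.2630
1/(4a) = 0.9506
Focus = (0, 0.9506)
Directrix: y = -0.9506

Focus = (0, 0.9506), Directrix: y = -0.9506


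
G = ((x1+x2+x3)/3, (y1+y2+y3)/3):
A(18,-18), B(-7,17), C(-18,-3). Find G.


Gx = (18- 7- 18)/3 = -7/3 = -2.3333
Gy = (-18+17- 3)/3 = -4/3 = -1.3333

G = (-2.3333, -1.3333)


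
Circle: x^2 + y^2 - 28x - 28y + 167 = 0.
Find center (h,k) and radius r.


h = -D/2 = 28/2 = 14
k = -E/2 = 28/2 = 14
r^2 = h^2 + k^2 - F = 196 + 196 - 167 = 225
r = 15

Center (14, 14), radius = 15


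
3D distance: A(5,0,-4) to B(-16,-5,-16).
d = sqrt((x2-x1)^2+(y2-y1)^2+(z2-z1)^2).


dx=-21, dy=-5, dz=-12
d = sqrt(441+25+144) = sqrt(610) = 24.6982

24.6982


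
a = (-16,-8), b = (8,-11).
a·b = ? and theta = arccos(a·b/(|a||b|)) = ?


a·b = -16*8 - 8*(-11) = -128 + 88 = -40
|a| = sqrt(256+64) = 17.8885
|b| = sqrt(64+121) = 13.6015
cos(theta) = -40/(sqrt(320)*sqrt(185)) = -40/sqrt(59200) = -0.164399
theta = arccos(-40/sqrt(59200)) = 99.4623 degrees

a·b = -40, theta = 99.4623 deg


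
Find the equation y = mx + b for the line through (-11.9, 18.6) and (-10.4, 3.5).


m = (-15.1)/(1.5) = -10.0667
b = y1 - m*x1 = 18.6 - (-15.1*(-11.9))/(1.5) = 18.6 - 119.7933 = -101.1933

y = -10.0667x - 101.1933


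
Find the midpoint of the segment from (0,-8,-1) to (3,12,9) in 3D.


Mx = (0+3)/2 = 1.5000
My = (-8+12)/2 = 2.0000
Mz = (-1+9)/2 = 4.0000

M = (1.5000, 2.0000, 4.0000)


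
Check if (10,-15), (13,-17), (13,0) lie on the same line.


10*(-17-0) + 13*(0+ 15) + 13*(-15+ 17)
= -170 + 195 + 26 = 51

No, not collinear (determinant = 51)


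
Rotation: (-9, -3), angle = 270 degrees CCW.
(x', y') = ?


cos(270) = 0, sin(270) = -1
x' = -9*0 + 3*(-1) = -3
y' = -9*(-1) - 3*0 = 9

(-3, 9)


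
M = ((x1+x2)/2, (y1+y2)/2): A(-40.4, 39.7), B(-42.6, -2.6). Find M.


Mx = (-40.4 - 42.6)/2 = -83.0/2 = -41.5000
My = (39.7 - 2.6)/2 = 37.1/2 = 18.5500

(-41.5000, 18.5500)


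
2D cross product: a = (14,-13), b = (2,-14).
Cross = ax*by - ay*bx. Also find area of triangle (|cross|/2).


cross = 14*(-14) + 13*2 = -196 + 26 = -170
Triangle area = |-170|/2 = 170/2 = 85.0000

cross = -170, triangle area = 85.0000


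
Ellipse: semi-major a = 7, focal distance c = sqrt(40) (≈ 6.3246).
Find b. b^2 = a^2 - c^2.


b^2 = 7^2 - (sqrt(40))^2 = 49 - 40 = 9
b = sqrt(9) = 3

b = 3


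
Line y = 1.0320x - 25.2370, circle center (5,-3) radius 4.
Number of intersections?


Substitute y = 1.0320x - 25.2370: (x-5)^2 + (1.0320x- 25.2370+ 3)^2 = 16
Expand to Ax^2 + Bx + C = 0, where b-k = -22.237
A = 1+m^2 = 2.065024
B = 2(m(b-k) - h) = 2(1.0320*(-22.237) - 5) = -55.897168
C = h^2 + (b-k)^2 - r^2 = 25 + 494.484169 - 16 = 503.484169
disc = B^2-4AC = 3124.4934 - 4158.8276 = -1034.3342
disc < 0

0 intersection points


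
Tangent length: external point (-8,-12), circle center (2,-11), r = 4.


d = sqrt((-8-2)^2 + (-12+ 11)^2) = sqrt(100+1) = 10.0499
L = sqrt(101.0000 - 16) = sqrt(85.0000) = 9.2195

9.2195


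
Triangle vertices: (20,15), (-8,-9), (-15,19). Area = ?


20*(-9-19) = -560
-8*(19-15) = -32
-15*(15+ 9) = -360
sum = -952
Area = |-952|/2 = 476.0000

476.0000 sq units


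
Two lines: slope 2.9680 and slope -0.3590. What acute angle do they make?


m1-m2 = 3.327
1+m1*m2 = -0.065512
tan(theta) = |3.327/(-0.065512)| = 50.784589
theta = arctan(|3.327/(-0.065512)|) = 88.8719 degrees (acute angle)

88.8719 degrees


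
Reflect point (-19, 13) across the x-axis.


Reflection rule for x-axis: (x, -y)
(-19, 13) -> (-19, -13)

(-19, -13)


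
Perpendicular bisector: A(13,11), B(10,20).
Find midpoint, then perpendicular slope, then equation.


Midpoint = (11.5, 15.5)
Slope of AB = dy/dx = 9/(-3) = -3.0000
Perp slope = -dx/dy = 3/9 = 0.3333
b = My - (perp slope)*Mx = 15.5 + (-3*11.5)/9 = 15.5 - 3.8333 = 11.6667

y = 0.3333x + 11.6667


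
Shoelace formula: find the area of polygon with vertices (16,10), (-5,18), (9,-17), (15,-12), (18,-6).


sum(xi*y_{i+1}) = 16*18 - 5*(-17) + 9*(-12) + 15*(-6) + 18*10 = 355
sum(yi*x_{i+1}) = 10*(-5) + 18*9 - 17*15 - 12*18 - 6*16 = -455
Area = |355 + 455|/2 = 810/2 = 405.0000

405.0000 sq units


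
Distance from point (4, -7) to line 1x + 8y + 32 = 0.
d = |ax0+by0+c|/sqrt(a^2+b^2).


|1*4 + 8*(-7) + 32| = |-20| = 20
sqrt(1 + 64) = sqrt(65) = 8.0623
d = 20/sqrt(65) = 2.4807

2.4807


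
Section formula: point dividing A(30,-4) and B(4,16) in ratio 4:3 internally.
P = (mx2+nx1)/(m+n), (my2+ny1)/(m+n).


Px = (4*4 + 3*30)/7 = 106/7 = 15.1429
Py = (4*16 + 3*(-4))/7 = 52/7 = 7.4286

P = (15.1429, 7.4286)


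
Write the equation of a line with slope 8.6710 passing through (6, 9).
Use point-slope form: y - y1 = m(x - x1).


y - 9 = 8.6710(x - 6)
y = 8.6710x + 9 - 8.6710*6
y = 8.6710x - 43.0260

y = 8.6710x - 43.0260


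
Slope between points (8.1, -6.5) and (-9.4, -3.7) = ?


dy = -3.7 + 6.5 = 2.8
dx = -9.4 - 8.1 = -17.5
m = 2.8/(-17.5) = -0.1600

m = -0.1600


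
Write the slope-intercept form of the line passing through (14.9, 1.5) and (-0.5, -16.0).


m = (-17.5)/(-15.4) = 1.1364
b = y1 - m*x1 = 1.5 - (-17.5*14.9)/(-15.4) = 1.5 - 16.9318 = -15.4318

y = 1.1364x - 15.4318


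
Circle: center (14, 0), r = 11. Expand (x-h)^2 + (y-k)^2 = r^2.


(x-14)^2 + (y-0)^2 = 11^2
D = -2h = -28, E = -2k = 0
F = h^2+k^2-r^2 = 196+0-121 = 75

x^2 + y^2 - 28x + 75 = 0


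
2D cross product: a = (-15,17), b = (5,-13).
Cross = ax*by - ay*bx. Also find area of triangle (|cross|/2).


cross = -15*(-13) - 17*5 = 195 - 85 = 110
Triangle area = |110|/2 = 110/2 = 55.0000

cross = 110, triangle area = 55.0000


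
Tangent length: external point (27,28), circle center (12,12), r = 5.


d = sqrt((27-12)^2 + (28-12)^2) = sqrt(225+256) = 21.9317
L = sqrt(481.0000 - 25) = sqrt(456.0000) = 21.3542

21.3542


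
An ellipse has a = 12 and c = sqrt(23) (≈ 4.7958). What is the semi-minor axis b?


b^2 = 12^2 - (sqrt(23))^2 = 144 - 23 = 121
b = sqrt(121) = 11

b = 11


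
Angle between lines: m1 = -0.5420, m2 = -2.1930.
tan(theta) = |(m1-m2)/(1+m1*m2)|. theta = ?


m1-m2 = 1.651
1+m1*m2 = 2.188606
tan(theta) = |1.651/2.188606| = 0.754361
theta = arctan(|1.651/2.188606|) = 37.0295 degrees (acute angle)

37.0295 degrees


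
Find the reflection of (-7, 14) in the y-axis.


Reflection rule for y-axis: (-x, y)
(-7, 14) -> (7, 14)

(7, 14)


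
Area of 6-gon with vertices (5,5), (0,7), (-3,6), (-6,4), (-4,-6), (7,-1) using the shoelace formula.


sum(xi*y_{i+1}) = 5*7 + 0*6 - 3*4 - 6*(-6) - 4*(-1) + 7*5 = 98
sum(yi*x_{i+1}) = 5*0 + 7*(-3) + 6*(-6) + 4*(-4) - 6*7 - 1*5 = -120
Area = |98 + 120|/2 = 218/2 = 109.0000

109.0000 sq units


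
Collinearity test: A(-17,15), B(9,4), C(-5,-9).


-17*(4+ 9) + 9*(-9-15) - 5*(15-4)
= -221 - 216 - 55 = -492

No, not collinear (determinant = -492)


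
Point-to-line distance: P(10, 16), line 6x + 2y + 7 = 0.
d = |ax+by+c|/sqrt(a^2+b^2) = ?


|6*10 + 2*16 + 7| = |99| = 99
sqrt(36 + 4) = sqrt(40) = 6.3246
d = 99/sqrt(40) = 15.6533

15.6533


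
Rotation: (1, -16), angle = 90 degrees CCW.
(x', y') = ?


cos(90) = 0, sin(90) = 1
x' = 1*0 + 16*1 = 16
y' = 1*1 - 16*0 = 1

(16, 1)


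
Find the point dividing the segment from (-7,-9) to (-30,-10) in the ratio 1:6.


Px = (1*(-30) + 6*(-7))/7 = -72/7 = -10.2857
Py = (1*(-10) + 6*(-9))/7 = -64/7 = -9.1429

P = (-10.2857, -9.1429)


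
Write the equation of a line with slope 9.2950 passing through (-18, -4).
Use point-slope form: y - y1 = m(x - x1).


y + 4 = 9.2950(x + 18)
y = 9.2950x - 4 - 9.2950*(-18)
y = 9.2950x + 163.3100

y = 9.2950x + 163.3100


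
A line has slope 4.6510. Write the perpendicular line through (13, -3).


Perpendicular slope = -1/m1 = -1/4.6510 = -0.2150
b2 = y0 - m2*x0 = -3 + 13/4.6510 = -3 + 2.7951 = -0.2049

y = -0.2150x - 0.2049


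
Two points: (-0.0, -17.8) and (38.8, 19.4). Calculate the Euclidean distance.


dx = 38.8 + 0.0 = 38.8
dy = 19.4 + 17.8 = 37.2
d = sqrt(1505.44 + 1383.84) = sqrt(2889.28) = 53.7520

53.7520


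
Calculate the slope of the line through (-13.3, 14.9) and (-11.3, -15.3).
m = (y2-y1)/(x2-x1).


dy = -15.3 - 14.9 = -30.2
dx = -11.3 + 13.3 = 2.0
m = -30.2/2.0 = -15.1000

m = -15.1000


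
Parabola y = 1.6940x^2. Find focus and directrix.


a = 1.6940
1/(4a) = 0.1476
Focus = (0, 0.1476)
Directrix: y = -0.1476

Focus = (0, 0.1476), Directrix: y = -0.1476


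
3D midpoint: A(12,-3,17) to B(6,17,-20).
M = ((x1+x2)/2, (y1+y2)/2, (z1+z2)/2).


Mx = (12+6)/2 = 9.0000
My = (-3+17)/2 = 7.0000
Mz = (17- 20)/2 = -1.5000

M = (9.0000, 7.0000, -1.5000)


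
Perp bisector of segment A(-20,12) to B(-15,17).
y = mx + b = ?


Midpoint = (-17.5, 14.5)
Slope of AB = dy/dx = 5/5 = 1.0000
Perp slope = -dx/dy = -5/5 = -1.0000
b = My - (perp slope)*Mx = 14.5 + (5*(-17.5))/5 = 14.5 - 17.5000 = -3.0000

y = -1.0000x - 3.0000


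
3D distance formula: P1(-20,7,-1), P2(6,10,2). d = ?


dx=26, dy=3, dz=3
d = sqrt(676+9+9) = sqrt(694) = 26.3439

26.3439


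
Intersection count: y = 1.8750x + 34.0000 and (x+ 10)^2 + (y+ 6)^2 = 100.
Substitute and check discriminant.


Substitute y = 1.8750x + 34.0000: (x+ 10)^2 + (1.8750x+34.0000+ 6)^2 = 100
Expand to Ax^2 + Bx + C = 0, where b-k = 40
A = 1+m^2 = 4.515625
B = 2(m(b-k) - h) = 2(1.8750*40 + 10) = 170
C = h^2 + (b-k)^2 - r^2 = 100 + 1600 - 100 = 1600
disc = B^2-4AC = 28900.0000 - 28900.0000 = 0
disc = 0

1 intersection point (tangent)


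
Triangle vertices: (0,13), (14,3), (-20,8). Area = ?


0*(3-8) = 0
14*(8-13) = -70
-20*(13-3) = -200
sum = -270
Area = |-270|/2 = 135.0000

135.0000 sq units


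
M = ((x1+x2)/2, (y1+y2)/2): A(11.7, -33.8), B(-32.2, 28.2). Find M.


Mx = (11.7 - 32.2)/2 = -20.5/2 = -10.2500
My = (-33.8 + 28.2)/2 = -5.6/2 = -2.8000

(-10.2500, -2.8000)


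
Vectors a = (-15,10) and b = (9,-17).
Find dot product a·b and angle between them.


a·b = -15*9 + 10*(-17) = -135 - 170 = -305
|a| = sqrt(225+100) = 18.0278
|b| = sqrt(81+289) = 19.2354
cos(theta) = -305/(sqrt(325)*sqrt(370)) = -305/sqrt(120250) = -0.879543
theta = arccos(-305/sqrt(120250)) = 151.5873 degrees

a·b = -305, theta = 151.5873 deg


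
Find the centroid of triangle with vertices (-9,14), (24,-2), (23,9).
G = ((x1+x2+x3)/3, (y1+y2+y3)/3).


Gx = (-9+24+23)/3 = 38/3 = 12.6667
Gy = (14- 2+9)/3 = 21/3 = 7.0000

G = (12.6667, 7.0000)


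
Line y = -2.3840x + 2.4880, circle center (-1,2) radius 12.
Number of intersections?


Substitute y = -2.3840x + 2.4880: (x+ 1)^2 + (-2.3840x+2.4880-2)^2 = 144
Expand to Ax^2 + Bx + C = 0, where b-k = 0.488
A = 1+m^2 = 6.683456
B = 2(m(b-k) - h) = 2(-2.3840*0.488 + 1) = -0.326784
C = h^2 + (b-k)^2 - r^2 = 1 + 0.238144 - 144 = -142.761856
disc = B^2-4AC = 0.1068 + 3816.5703 = 3816.6771
disc > 0

2 intersection points


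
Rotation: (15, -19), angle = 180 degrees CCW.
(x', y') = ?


cos(180) = -1, sin(180) = 0
x' = 15*(-1) + 19*0 = -15
y' = 15*0 - 19*(-1) = 19

(-15, 19)


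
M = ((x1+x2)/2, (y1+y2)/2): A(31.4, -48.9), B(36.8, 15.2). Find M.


Mx = (31.4 + 36.8)/2 = 68.2/2 = 34.1000
My = (-48.9 + 15.2)/2 = -33.7/2 = -16.8500

(34.1000, -16.8500)


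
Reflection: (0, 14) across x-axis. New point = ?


Reflection rule for x-axis: (x, -y)
(0, 14) -> (0, -14)

(0, -14)


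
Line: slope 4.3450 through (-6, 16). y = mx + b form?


y - 16 = 4.3450(x + 6)
y = 4.3450x + 16 - 4.3450*(-6)
y = 4.3450x + 42.0700

y = 4.3450x + 42.0700


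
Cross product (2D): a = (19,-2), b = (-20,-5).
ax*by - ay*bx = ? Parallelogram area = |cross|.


cross = 19*(-5) + 2*(-20) = -95 - 40 = -135
Parallelogram area = |-135| = 135

cross = -135, parallelogram area = 135


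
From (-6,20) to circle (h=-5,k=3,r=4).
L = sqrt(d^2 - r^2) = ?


d = sqrt((-6+ 5)^2 + (20-3)^2) = sqrt(1+289) = 17.0294
L = sqrt(290.0000 - 16) = sqrt(274.0000) = 16.5529

16.5529


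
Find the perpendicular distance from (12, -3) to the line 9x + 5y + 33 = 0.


|9*12 + 5*(-3) + 33| = |126| = 126
sqrt(81 + 25) = sqrt(106) = 10.2956
d = 126/sqrt(106) = 12.2382

12.2382


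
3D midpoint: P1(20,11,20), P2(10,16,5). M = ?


Mx = (20+10)/2 = 15.0000
My = (11+16)/2 = 13.5000
Mz = (20+5)/2 = 12.5000

M = (15.0000, 13.5000, 12.5000)


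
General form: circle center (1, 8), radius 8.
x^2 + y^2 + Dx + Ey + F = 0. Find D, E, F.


(x-1)^2 + (y-8)^2 = 8^2
D = -2h = -2, E = -2k = -16
F = h^2+k^2-r^2 = 1+64-64 = 1

D = -2, E = -16, F = 1


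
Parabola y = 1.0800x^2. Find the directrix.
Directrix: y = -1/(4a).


a = 1.0800
1/(4a) = 0.2315
directrix: y = -0.2315 = -0.2315

y = -0.2315


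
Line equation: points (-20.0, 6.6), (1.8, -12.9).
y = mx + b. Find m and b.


m = (-19.5)/(21.8) = -0.8945
b = y1 - m*x1 = 6.6 - (-19.5*(-20.0))/(21.8) = 6.6 - 17.8899 = -11.2899

y = -0.8945x - 11.2899


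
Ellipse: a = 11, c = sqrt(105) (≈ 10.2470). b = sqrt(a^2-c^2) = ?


b^2 = 11^2 - (sqrt(105))^2 = 121 - 105 = 16
b = sqrt(16) = 4

b = 4


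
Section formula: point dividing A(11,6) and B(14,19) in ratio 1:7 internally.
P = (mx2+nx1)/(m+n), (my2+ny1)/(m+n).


Px = (1*14 + 7*11)/8 = 91/8 = 11.3750
Py = (1*19 + 7*6)/8 = 61/8 = 7.6250

P = (11.3750, 7.6250)


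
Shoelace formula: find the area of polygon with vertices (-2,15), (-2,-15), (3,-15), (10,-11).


sum(xi*y_{i+1}) = -2*(-15) - 2*(-15) + 3*(-11) + 10*15 = 177
sum(yi*x_{i+1}) = 15*(-2) - 15*3 - 15*10 - 11*(-2) = -203
Area = |177 + 203|/2 = 380/2 = 190.0000

190.0000 sq units


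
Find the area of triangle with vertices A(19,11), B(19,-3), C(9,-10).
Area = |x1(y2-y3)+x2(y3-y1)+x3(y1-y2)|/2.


19*(-3+ 10) = 133
19*(-10-11) = -399
9*(11+ 3) = 126
sum = -140
Area = |-140|/2 = 70.0000

70.0000 sq units


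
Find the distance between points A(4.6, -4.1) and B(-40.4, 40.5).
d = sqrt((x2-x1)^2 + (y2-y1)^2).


dx = -40.4 - 4.6 = -45.0
dy = 40.5 + 4.1 = 44.6
d = sqrt(2025.0 + 1989.16) = sqrt(4014.16) = 63.3574

63.3574


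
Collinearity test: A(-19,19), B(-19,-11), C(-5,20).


-19*(-11-20) - 19*(20-19) - 5*(19+ 11)
= 589 - 19 - 150 = 420

No, not collinear (determinant = 420)


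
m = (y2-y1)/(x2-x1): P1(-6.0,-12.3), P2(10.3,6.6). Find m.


dy = 6.6 + 12.3 = 18.9
dx = 10.3 + 6.0 = 16.3
m = 18.9/16.3 = 1.1595

m = 1.1595


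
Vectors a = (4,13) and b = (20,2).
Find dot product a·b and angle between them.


a·b = 4*20 + 13*2 = 80 + 26 = 106
|a| = sqrt(16+169) = 13.6015
|b| = sqrt(400+4) = 20.0998
cos(theta) = 106/(sqrt(185)*sqrt(404)) = 106/sqrt(74740) = 0.387730
theta = arccos(106/sqrt(74740)) = 67.1867 degrees

a·b = 106, theta = 67.1867 deg


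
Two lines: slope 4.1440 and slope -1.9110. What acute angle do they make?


m1-m2 = 6.055
1+m1*m2 = -6.919184
tan(theta) = |6.055/(-6.919184)| = 0.875103
theta = arctan(|6.055/(-6.919184)|) = 41.1893 degrees (acute angle)

41.1893 degrees


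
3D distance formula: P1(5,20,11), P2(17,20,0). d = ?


dx=12, dy=0, dz=-11
d = sqrt(144+0+121) = sqrt(265) = 16.2788

16.2788


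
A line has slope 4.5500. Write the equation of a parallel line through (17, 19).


Parallel lines have equal slopes.
m2 = 4.5500
b2 = 19 - 4.5500*17 = -58.3500

y = 4.5500x - 58.3500


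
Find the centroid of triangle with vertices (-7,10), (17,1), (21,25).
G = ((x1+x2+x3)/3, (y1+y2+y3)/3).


Gx = (-7+17+21)/3 = 31/3 = 10.3333
Gy = (10+1+25)/3 = 36/3 = 12.0000

G = (10.3333, 12.0000)


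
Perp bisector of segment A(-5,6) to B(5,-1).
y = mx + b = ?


Midpoint = (0, 2.5)
Slope of AB = dy/dx = -7/10 = -0.7000
Perp slope = -dx/dy = 10/7 = 1.4286
b = My - (perp slope)*Mx = 2.5 + (10*0)/(-7) = 2.5 + 0 = 2.5000

y = 1.4286x + 2.5000


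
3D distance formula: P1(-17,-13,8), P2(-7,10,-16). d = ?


dx=10, dy=23, dz=-24
d = sqrt(100+529+576) = sqrt(1205) = 34.7131

34.7131


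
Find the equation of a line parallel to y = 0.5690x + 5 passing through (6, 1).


Parallel lines have equal slopes.
m2 = 0.5690
b2 = 1 - 0.5690*6 = -2.4140

y = 0.5690x - 2.4140


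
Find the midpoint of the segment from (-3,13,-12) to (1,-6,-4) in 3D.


Mx = (-3+1)/2 = -1.0000
My = (13- 6)/2 = 3.5000
Mz = (-12- 4)/2 = -8.0000

M = (-1.0000, 3.5000, -8.0000)


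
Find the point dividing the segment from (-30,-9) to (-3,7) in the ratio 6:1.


Px = (6*(-3) + 1*(-30))/7 = -48/7 = -6.8571
Py = (6*7 + 1*(-9))/7 = 33/7 = 4.7143

P = (-6.8571, 4.7143)


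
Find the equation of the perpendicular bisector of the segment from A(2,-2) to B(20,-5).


Midpoint = (11, -3.5)
Slope of AB = dy/dx = -3/18 = -0.1667
Perp slope = -dx/dy = 18/3 = 6.0000
b = My - (perp slope)*Mx = -3.5 + (18*11)/(-3) = -3.5 - 66.0000 = -69.5000

y = 6.0000x - 69.5000


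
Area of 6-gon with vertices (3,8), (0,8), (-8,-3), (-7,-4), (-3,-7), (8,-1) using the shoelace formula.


sum(xi*y_{i+1}) = 3*8 + 0*(-3) - 8*(-4) - 7*(-7) - 3*(-1) + 8*8 = 172
sum(yi*x_{i+1}) = 8*0 + 8*(-8) - 3*(-7) - 4*(-3) - 7*8 - 1*3 = -90
Area = |172 + 90|/2 = 262/2 = 131.0000

131.0000 sq units


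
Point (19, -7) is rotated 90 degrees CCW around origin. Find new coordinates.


cos(90) = 0, sin(90) = 1
x' = 19*0 + 7*1 = 7
y' = 19*1 - 7*0 = 19

(7, 19)


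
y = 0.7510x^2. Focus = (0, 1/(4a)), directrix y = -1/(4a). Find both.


a = 0.7510
1/(4a) = 0.3329
Focus = (0, 0.3329)
Directrix: y = -0.3329

Focus = (0, 0.3329), Directrix: y = -0.3329


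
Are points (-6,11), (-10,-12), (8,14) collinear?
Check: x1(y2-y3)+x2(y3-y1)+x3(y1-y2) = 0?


-6*(-12-14) - 10*(14-11) + 8*(11+ 12)
= 156 - 30 + 184 = 310

No, not collinear (determinant = 310)


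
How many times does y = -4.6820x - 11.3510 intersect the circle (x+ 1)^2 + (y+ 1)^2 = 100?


Substitute y = -4.6820x - 11.3510: (x+ 1)^2 + (-4.6820x- 11.3510+ 1)^2 = 100
Expand to Ax^2 + Bx + C = 0, where b-k = -10.351
A = 1+m^2 = 22.921124
B = 2(m(b-k) - h) = 2(-4.6820*(-10.351) + 1) = 98.926764
C = h^2 + (b-k)^2 - r^2 = 1 + 107.143201 - 100 = 8.143201
disc = B^2-4AC = 9786.5046 - 746.6053 = 9039.8993
disc > 0

2 intersection points


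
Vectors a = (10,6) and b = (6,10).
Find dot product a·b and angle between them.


a·b = 10*6 + 6*10 = 60 + 60 = 120
|a| = sqrt(100+36) = 11.6619
|b| = sqrt(36+100) = 11.6619
cos(theta) = 120/(sqrt(136)*sqrt(136)) = 120/sqrt(18496) = 0.882353
theta = arccos(120/sqrt(18496)) = 28.0725 degrees

a·b = 120, theta = 28.0725 deg


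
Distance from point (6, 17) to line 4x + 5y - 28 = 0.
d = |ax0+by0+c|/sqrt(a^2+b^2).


|4*6 + 5*17 - 28| = |81| = 81
sqrt(16 + 25) = sqrt(41) = 6.4031
d = 81/sqrt(41) = 12.6501

12.6501


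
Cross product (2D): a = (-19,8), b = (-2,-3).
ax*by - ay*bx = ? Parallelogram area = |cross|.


cross = -19*(-3) - 8*(-2) = 57 + 16 = 73
Parallelogram area = |73| = 73

cross = 73, parallelogram area = 73


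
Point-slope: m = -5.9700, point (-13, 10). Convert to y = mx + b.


y - 10 = -5.9700(x + 13)
y = -5.9700x + 10 + 5.9700*(-13)
y = -5.9700x - 67.6100

y = -5.9700x - 67.6100


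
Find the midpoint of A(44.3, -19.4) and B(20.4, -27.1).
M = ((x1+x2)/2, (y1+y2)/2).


Mx = (44.3 + 20.4)/2 = 64.7/2 = 32.3500
My = (-19.4 - 27.1)/2 = -46.5/2 = -23.2500

(32.3500, -23.2500)


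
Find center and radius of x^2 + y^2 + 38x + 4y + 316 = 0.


h = -D/2 = -38/2 = -19
k = -E/2 = -4/2 = -2
r^2 = h^2 + k^2 - F = 361 + 4 - 316 = 49
r = 7

Center (-19, -2), radius = 7


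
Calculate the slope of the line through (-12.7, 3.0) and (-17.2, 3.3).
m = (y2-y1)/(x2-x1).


dy = 3.3 - 3.0 = 0.3
dx = -17.2 + 12.7 = -4.5
m = 0.3/(-4.5) = -0.0667

m = -0.0667


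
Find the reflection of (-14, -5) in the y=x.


Reflection rule for y=x: (y, x)
(-14, -5) -> (-5, -14)

(-5, -14)


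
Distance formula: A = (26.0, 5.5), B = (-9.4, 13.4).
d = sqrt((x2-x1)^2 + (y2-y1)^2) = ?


dx = -9.4 - 26.0 = -35.4
dy = 13.4 - 5.5 = 7.9
d = sqrt(1253.16 + 62.41) = sqrt(1315.57) = 36.2708

36.2708


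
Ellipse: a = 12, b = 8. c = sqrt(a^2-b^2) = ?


c^2 = 12^2 - 8^2 = 144 - 64 = 80
c = sqrt(80) = 8.9443

c = 8.9443


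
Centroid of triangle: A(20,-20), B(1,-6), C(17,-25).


Gx = (20+1+17)/3 = 38/3 = 12.6667
Gy = (-20- 6- 25)/3 = -51/3 = -17.0000

G = (12.6667, -17.0000)
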